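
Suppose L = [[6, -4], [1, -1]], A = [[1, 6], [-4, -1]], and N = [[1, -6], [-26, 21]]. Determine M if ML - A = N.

ML = N + A = [[2, 0], [-30, 20]].
Right-multiplying both sides by L⁻¹ gives M = (N + A)L⁻¹.
det L = -2, so L⁻¹ = [[1/2, -2], [1/2, -3]].
M = (N + A)L⁻¹ = [[1, -4], [-5, 0]].

M = [[1, -4], [-5, 0]]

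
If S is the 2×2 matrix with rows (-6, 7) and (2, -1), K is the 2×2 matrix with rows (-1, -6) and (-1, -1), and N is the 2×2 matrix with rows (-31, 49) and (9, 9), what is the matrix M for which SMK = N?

Left-multiply by S⁻¹ and right-multiply by K⁻¹: M = S⁻¹NK⁻¹.
det S = -8; the adjugate gives S⁻¹ = [[1/8, 7/8], [1/4, 3/4]].
det K = -5; the adjugate gives K⁻¹ = [[1/5, -6/5], [-1/5, 1/5]].
S⁻¹N = [[4, 14], [-1, 19]].
M = (S⁻¹N)K⁻¹ = [[-2, -2], [-4, 5]].

M = [[-2, -2], [-4, 5]]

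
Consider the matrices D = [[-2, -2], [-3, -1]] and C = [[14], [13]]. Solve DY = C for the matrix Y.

Y = [[-3], [-4]]

Left-multiplying both sides by D⁻¹ gives Y = D⁻¹C.
det D = -4; the adjugate gives D⁻¹ = [[1/4, -1/2], [-3/4, 1/2]].
Y = D⁻¹C = [[1/4, -1/2], [-3/4, 1/2]] · [[14], [13]] = [[-3], [-4]].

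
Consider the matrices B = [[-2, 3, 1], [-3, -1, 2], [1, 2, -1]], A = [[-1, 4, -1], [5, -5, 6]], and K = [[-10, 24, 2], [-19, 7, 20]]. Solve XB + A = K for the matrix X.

XB = K − A = [[-9, 20, 3], [-24, 12, 14]].
Right-multiplying both sides by B⁻¹ gives X = (K − A)B⁻¹.
det B = -2, so B⁻¹ = [[3/2, -5/2, -7/2], [1/2, -1/2, -1/2], [5/2, -7/2, -11/2]].
X = (K − A)B⁻¹ = [[4, 2, 5], [5, 5, 1]].

X = [[4, 2, 5], [5, 5, 1]]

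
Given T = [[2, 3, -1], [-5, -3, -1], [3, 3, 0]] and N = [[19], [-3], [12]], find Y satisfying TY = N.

Since T multiplies Y on the left, Y = T⁻¹N.
T has determinant 3; T⁻¹ = [[1, -1, -2], [-1, 1, 7/3], [-2, 1, 3]].
Y = T⁻¹N = [[1, -1, -2], [-1, 1, 7/3], [-2, 1, 3]] · [[19], [-3], [12]] = [[-2], [6], [-5]].

Y = [[-2], [6], [-5]]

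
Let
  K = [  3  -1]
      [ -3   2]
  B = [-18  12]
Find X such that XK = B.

X = [[0, 6]]

Right-multiplying both sides by K⁻¹ gives X = BK⁻¹.
det K = 3, so K⁻¹ = [[2/3, 1/3], [1, 1]].
X = BK⁻¹ = [[-18, 12]] · [[2/3, 1/3], [1, 1]] = [[0, 6]].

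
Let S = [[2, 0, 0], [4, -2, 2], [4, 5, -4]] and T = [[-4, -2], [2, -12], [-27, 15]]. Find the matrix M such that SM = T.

S is on the left of M, so left-multiply by S⁻¹: M = S⁻¹T.
det S = -4, so S⁻¹ = [[1/2, 0, 0], [-6, 2, 1], [-7, 5/2, 1]].
M = S⁻¹T = [[1/2, 0, 0], [-6, 2, 1], [-7, 5/2, 1]] · [[-4, -2], [2, -12], [-27, 15]] = [[-2, -1], [1, 3], [6, -1]].

M = [[-2, -1], [1, 3], [6, -1]]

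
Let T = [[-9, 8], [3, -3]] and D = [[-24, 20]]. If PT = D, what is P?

P = [[4, 4]]

Since T sits to the right of P, P = DT⁻¹.
T has determinant 3; T⁻¹ = [[-1, -8/3], [-1, -3]].
P = DT⁻¹ = [[-24, 20]] · [[-1, -8/3], [-1, -3]] = [[4, 4]].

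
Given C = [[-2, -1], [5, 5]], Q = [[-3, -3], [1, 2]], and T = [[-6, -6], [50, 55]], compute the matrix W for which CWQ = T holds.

W = [[1, -1], [-4, 2]]

Left-multiply by C⁻¹ and right-multiply by Q⁻¹: W = C⁻¹TQ⁻¹.
det C = -5, so C⁻¹ = [[-1, -1/5], [1, 2/5]].
det Q = -3; the adjugate gives Q⁻¹ = [[-2/3, -1], [1/3, 1]].
C⁻¹T = [[-4, -5], [14, 16]].
W = (C⁻¹T)Q⁻¹ = [[1, -1], [-4, 2]].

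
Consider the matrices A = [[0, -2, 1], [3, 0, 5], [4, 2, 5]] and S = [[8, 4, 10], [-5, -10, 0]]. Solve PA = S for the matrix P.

A is on the right of P, so right-multiply by A⁻¹: P = SA⁻¹.
det A = -4; the adjugate gives A⁻¹ = [[5/2, -3, 5/2], [-5/4, 1, -3/4], [-3/2, 2, -3/2]].
P = SA⁻¹ = [[8, 4, 10], [-5, -10, 0]] · [[5/2, -3, 5/2], [-5/4, 1, -3/4], [-3/2, 2, -3/2]] = [[0, 0, 2], [0, 5, -5]].

P = [[0, 0, 2], [0, 5, -5]]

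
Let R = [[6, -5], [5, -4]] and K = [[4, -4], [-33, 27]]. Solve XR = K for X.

X = [[4, -4], [-3, -3]]

R is on the right of X, so right-multiply by R⁻¹: X = KR⁻¹.
R has determinant 1; R⁻¹ = [[-4, 5], [-5, 6]].
X = KR⁻¹ = [[4, -4], [-33, 27]] · [[-4, 5], [-5, 6]] = [[4, -4], [-3, -3]].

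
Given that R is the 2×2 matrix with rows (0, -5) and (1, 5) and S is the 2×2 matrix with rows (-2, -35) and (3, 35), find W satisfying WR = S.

Since R sits to the right of W, W = SR⁻¹.
det R = 5; the adjugate gives R⁻¹ = [[1, 1], [-1/5, 0]].
W = SR⁻¹ = [[-2, -35], [3, 35]] · [[1, 1], [-1/5, 0]] = [[5, -2], [-4, 3]].

W = [[5, -2], [-4, 3]]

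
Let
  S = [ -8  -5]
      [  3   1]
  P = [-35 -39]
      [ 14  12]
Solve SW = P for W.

W = [[5, 3], [-1, 3]]

Since S multiplies W on the left, W = S⁻¹P.
det S = 7, so S⁻¹ = [[1/7, 5/7], [-3/7, -8/7]].
W = S⁻¹P = [[1/7, 5/7], [-3/7, -8/7]] · [[-35, -39], [14, 12]] = [[5, 3], [-1, 3]].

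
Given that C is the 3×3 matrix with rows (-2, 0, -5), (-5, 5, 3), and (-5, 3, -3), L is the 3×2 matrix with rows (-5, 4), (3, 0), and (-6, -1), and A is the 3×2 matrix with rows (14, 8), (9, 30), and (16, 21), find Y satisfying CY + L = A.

CY = A − L = [[19, 4], [6, 30], [22, 22]].
Left-multiplying both sides by C⁻¹ gives Y = C⁻¹(A − L).
det C = -2; the adjugate gives C⁻¹ = [[12, 15/2, -25/2], [15, 19/2, -31/2], [-5, -3, 5]].
Y = C⁻¹(A − L) = [[-2, -2], [1, 4], [-3, 0]].

Y = [[-2, -2], [1, 4], [-3, 0]]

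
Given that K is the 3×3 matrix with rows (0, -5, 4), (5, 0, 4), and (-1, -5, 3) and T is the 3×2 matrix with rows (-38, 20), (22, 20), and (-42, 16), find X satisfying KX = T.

K is on the left of X, so left-multiply by K⁻¹: X = K⁻¹T.
det K = -5; the adjugate gives K⁻¹ = [[-4, 1, 4], [19/5, -4/5, -4], [5, -1, -5]].
X = K⁻¹T = [[-4, 1, 4], [19/5, -4/5, -4], [5, -1, -5]] · [[-38, 20], [22, 20], [-42, 16]] = [[6, 4], [6, -4], [-2, 0]].

X = [[6, 4], [6, -4], [-2, 0]]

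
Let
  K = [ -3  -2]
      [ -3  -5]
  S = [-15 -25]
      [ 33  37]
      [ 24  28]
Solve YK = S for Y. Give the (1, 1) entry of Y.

0

K is on the right of Y, so right-multiply by K⁻¹: Y = SK⁻¹.
det K = 9; the adjugate gives K⁻¹ = [[-5/9, 2/9], [1/3, -1/3]].
Y = SK⁻¹ = [[-15, -25], [33, 37], [24, 28]] · [[-5/9, 2/9], [1/3, -1/3]] = [[0, 5], [-6, -5], [-4, -4]].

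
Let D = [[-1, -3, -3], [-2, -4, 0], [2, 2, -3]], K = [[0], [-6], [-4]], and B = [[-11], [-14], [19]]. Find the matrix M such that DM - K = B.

M = [[2], [4], [-1]]

DM = B + K = [[-11], [-20], [15]].
Since D multiplies M on the left, M = D⁻¹(B + K).
det D = -6; the adjugate gives D⁻¹ = [[-2, 5/2, 2], [1, -3/2, -1], [-2/3, 2/3, 1/3]].
M = D⁻¹(B + K) = [[2], [4], [-1]].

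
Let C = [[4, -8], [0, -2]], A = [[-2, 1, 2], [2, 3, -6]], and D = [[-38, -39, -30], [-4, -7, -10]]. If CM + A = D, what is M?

CM = D − A = [[-36, -40, -32], [-6, -10, -4]].
Left-multiplying both sides by C⁻¹ gives M = C⁻¹(D − A).
det C = -8; the adjugate gives C⁻¹ = [[1/4, -1], [0, -1/2]].
M = C⁻¹(D − A) = [[-3, 0, -4], [3, 5, 2]].

M = [[-3, 0, -4], [3, 5, 2]]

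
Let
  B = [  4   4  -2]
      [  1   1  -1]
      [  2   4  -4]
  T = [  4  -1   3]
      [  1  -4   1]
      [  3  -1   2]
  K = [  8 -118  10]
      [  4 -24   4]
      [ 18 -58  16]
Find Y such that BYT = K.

Left-multiply by B⁻¹ and right-multiply by T⁻¹: Y = B⁻¹KT⁻¹.
B has determinant 4; B⁻¹ = [[0, 2, -1/2], [1/2, -3, 1/2], [1/2, -2, 0]].
det T = 4; the adjugate gives T⁻¹ = [[-7/4, -1/4, 11/4], [1/4, -1/4, -1/4], [11/4, 1/4, -15/4]].
B⁻¹K = [[-1, -19, 0], [1, -16, 1], [-4, -11, -3]].
Y = (B⁻¹K)T⁻¹ = [[-3, 5, 2], [-3, 4, 3], [-4, 3, 3]].

Y = [[-3, 5, 2], [-3, 4, 3], [-4, 3, 3]]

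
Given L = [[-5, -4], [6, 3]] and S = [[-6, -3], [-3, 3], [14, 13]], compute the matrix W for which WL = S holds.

L is on the right of W, so right-multiply by L⁻¹: W = SL⁻¹.
L has determinant 9; L⁻¹ = [[1/3, 4/9], [-2/3, -5/9]].
W = SL⁻¹ = [[-6, -3], [-3, 3], [14, 13]] · [[1/3, 4/9], [-2/3, -5/9]] = [[0, -1], [-3, -3], [-4, -1]].

W = [[0, -1], [-3, -3], [-4, -1]]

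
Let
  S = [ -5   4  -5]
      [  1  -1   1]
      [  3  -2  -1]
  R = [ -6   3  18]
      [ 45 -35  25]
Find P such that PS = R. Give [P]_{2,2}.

5

Since S sits to the right of P, P = RS⁻¹.
S has determinant -4; S⁻¹ = [[-3/4, -7/2, 1/4], [-1, -5, 0], [-1/4, -1/2, -1/4]].
P = RS⁻¹ = [[-6, 3, 18], [45, -35, 25]] · [[-3/4, -7/2, 1/4], [-1, -5, 0], [-1/4, -1/2, -1/4]] = [[-3, -3, -6], [-5, 5, 5]].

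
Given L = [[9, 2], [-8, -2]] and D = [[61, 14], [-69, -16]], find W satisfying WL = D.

Since L sits to the right of W, W = DL⁻¹.
det L = -2; the adjugate gives L⁻¹ = [[1, 1], [-4, -9/2]].
W = DL⁻¹ = [[61, 14], [-69, -16]] · [[1, 1], [-4, -9/2]] = [[5, -2], [-5, 3]].

W = [[5, -2], [-5, 3]]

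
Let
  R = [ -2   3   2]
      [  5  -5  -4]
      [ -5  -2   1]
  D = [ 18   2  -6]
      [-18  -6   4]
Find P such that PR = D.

Right-multiplying both sides by R⁻¹ gives P = DR⁻¹.
det R = 1, so R⁻¹ = [[-13, -7, -2], [15, 8, 2], [-35, -19, -5]].
P = DR⁻¹ = [[18, 2, -6], [-18, -6, 4]] · [[-13, -7, -2], [15, 8, 2], [-35, -19, -5]] = [[6, 4, -2], [4, 2, 4]].

P = [[6, 4, -2], [4, 2, 4]]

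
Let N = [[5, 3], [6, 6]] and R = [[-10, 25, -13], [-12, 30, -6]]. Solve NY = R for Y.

N is on the left of Y, so left-multiply by N⁻¹: Y = N⁻¹R.
N has determinant 12; N⁻¹ = [[1/2, -1/4], [-1/2, 5/12]].
Y = N⁻¹R = [[1/2, -1/4], [-1/2, 5/12]] · [[-10, 25, -13], [-12, 30, -6]] = [[-2, 5, -5], [0, 0, 4]].

Y = [[-2, 5, -5], [0, 0, 4]]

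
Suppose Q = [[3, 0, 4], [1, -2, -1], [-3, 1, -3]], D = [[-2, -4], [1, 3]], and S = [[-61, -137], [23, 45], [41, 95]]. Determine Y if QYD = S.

Y = [[1, -5], [4, -2], [5, 0]]

Y = Q⁻¹SD⁻¹ (apply Q⁻¹ on the left and D⁻¹ on the right).
det Q = 1, so Q⁻¹ = [[7, 4, 8], [6, 3, 7], [-5, -3, -6]].
D has determinant -2; D⁻¹ = [[-3/2, -2], [1/2, 1]].
Q⁻¹S = [[-7, -19], [-10, -22], [-10, -20]].
Y = (Q⁻¹S)D⁻¹ = [[1, -5], [4, -2], [5, 0]].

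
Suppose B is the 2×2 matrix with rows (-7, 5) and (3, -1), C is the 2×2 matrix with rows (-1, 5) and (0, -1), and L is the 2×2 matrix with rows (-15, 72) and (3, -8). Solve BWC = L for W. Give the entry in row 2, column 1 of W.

3

W = B⁻¹LC⁻¹ (apply B⁻¹ on the left and C⁻¹ on the right).
det B = -8, so B⁻¹ = [[1/8, 5/8], [3/8, 7/8]].
det C = 1; the adjugate gives C⁻¹ = [[-1, -5], [0, -1]].
B⁻¹L = [[0, 4], [-3, 20]].
W = (B⁻¹L)C⁻¹ = [[0, -4], [3, -5]].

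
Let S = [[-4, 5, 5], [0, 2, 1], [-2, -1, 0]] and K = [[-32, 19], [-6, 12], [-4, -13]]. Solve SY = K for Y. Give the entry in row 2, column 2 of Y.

5

Left-multiplying both sides by S⁻¹ gives Y = S⁻¹K.
det S = 6, so S⁻¹ = [[1/6, -5/6, -5/6], [-1/3, 5/3, 2/3], [2/3, -7/3, -4/3]].
Y = S⁻¹K = [[1/6, -5/6, -5/6], [-1/3, 5/3, 2/3], [2/3, -7/3, -4/3]] · [[-32, 19], [-6, 12], [-4, -13]] = [[3, 4], [-2, 5], [-2, 2]].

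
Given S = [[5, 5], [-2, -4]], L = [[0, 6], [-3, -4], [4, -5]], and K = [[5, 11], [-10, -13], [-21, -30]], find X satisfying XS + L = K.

XS = K − L = [[5, 5], [-7, -9], [-25, -25]].
Since S sits to the right of X, X = (K − L)S⁻¹.
S has determinant -10; S⁻¹ = [[2/5, 1/2], [-1/5, -1/2]].
X = (K − L)S⁻¹ = [[1, 0], [-1, 1], [-5, 0]].

X = [[1, 0], [-1, 1], [-5, 0]]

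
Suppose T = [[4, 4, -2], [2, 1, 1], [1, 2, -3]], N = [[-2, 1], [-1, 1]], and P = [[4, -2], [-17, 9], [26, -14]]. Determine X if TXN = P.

X = [[1, -2], [1, 3], [5, 2]]

Left-multiply by T⁻¹ and right-multiply by N⁻¹: X = T⁻¹PN⁻¹.
T has determinant 2; T⁻¹ = [[-5/2, 4, 3], [7/2, -5, -4], [3/2, -2, -2]].
det N = -1, so N⁻¹ = [[-1, 1], [-1, 2]].
T⁻¹P = [[0, -1], [-5, 4], [-12, 7]].
X = (T⁻¹P)N⁻¹ = [[1, -2], [1, 3], [5, 2]].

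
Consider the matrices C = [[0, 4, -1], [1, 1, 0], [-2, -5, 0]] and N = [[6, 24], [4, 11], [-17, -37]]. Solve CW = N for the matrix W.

W = [[1, 6], [3, 5], [6, -4]]

Since C multiplies W on the left, W = C⁻¹N.
C has determinant 3; C⁻¹ = [[0, 5/3, 1/3], [0, -2/3, -1/3], [-1, -8/3, -4/3]].
W = C⁻¹N = [[0, 5/3, 1/3], [0, -2/3, -1/3], [-1, -8/3, -4/3]] · [[6, 24], [4, 11], [-17, -37]] = [[1, 6], [3, 5], [6, -4]].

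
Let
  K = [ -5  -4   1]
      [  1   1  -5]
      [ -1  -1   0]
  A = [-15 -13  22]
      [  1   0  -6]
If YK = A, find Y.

Y = [[2, -4, 1], [-1, 1, 5]]

K is on the right of Y, so right-multiply by K⁻¹: Y = AK⁻¹.
det K = 5; the adjugate gives K⁻¹ = [[-1, -1/5, 19/5], [1, 1/5, -24/5], [0, -1/5, -1/5]].
Y = AK⁻¹ = [[-15, -13, 22], [1, 0, -6]] · [[-1, -1/5, 19/5], [1, 1/5, -24/5], [0, -1/5, -1/5]] = [[2, -4, 1], [-1, 1, 5]].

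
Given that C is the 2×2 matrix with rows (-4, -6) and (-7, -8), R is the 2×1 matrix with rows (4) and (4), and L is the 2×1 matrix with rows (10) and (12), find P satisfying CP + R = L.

P = [[0], [-1]]

CP = L − R = [[6], [8]].
Left-multiplying both sides by C⁻¹ gives P = C⁻¹(L − R).
det C = -10; the adjugate gives C⁻¹ = [[4/5, -3/5], [-7/10, 2/5]].
P = C⁻¹(L − R) = [[0], [-1]].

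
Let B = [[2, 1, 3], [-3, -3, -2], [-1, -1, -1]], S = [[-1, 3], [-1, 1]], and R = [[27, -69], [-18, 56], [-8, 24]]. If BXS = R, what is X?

Isolating X: multiply by B⁻¹ from the left and S⁻¹ from the right, so X = B⁻¹RS⁻¹.
B has determinant 1; B⁻¹ = [[1, -2, 7], [-1, 1, -5], [0, 1, -3]].
S has determinant 2; S⁻¹ = [[1/2, -3/2], [1/2, -1/2]].
B⁻¹R = [[7, -13], [-5, 5], [6, -16]].
X = (B⁻¹R)S⁻¹ = [[-3, -4], [0, 5], [-5, -1]].

X = [[-3, -4], [0, 5], [-5, -1]]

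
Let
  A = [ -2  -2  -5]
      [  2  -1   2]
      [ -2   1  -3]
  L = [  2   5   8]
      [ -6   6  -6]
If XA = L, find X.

A is on the right of X, so right-multiply by A⁻¹: X = LA⁻¹.
A has determinant -6; A⁻¹ = [[-1/6, 11/6, 3/2], [-1/3, 2/3, 1], [0, -1, -1]].
X = LA⁻¹ = [[2, 5, 8], [-6, 6, -6]] · [[-1/6, 11/6, 3/2], [-1/3, 2/3, 1], [0, -1, -1]] = [[-2, -1, 0], [-1, -1, 3]].

X = [[-2, -1, 0], [-1, -1, 3]]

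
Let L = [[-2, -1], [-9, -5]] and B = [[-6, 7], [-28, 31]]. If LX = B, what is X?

Since L multiplies X on the left, X = L⁻¹B.
L has determinant 1; L⁻¹ = [[-5, 1], [9, -2]].
X = L⁻¹B = [[-5, 1], [9, -2]] · [[-6, 7], [-28, 31]] = [[2, -4], [2, 1]].

X = [[2, -4], [2, 1]]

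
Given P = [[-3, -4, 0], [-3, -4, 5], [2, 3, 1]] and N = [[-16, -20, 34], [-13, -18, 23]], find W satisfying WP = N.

W = [[2, 6, 4], [-2, 5, -2]]

Right-multiplying both sides by P⁻¹ gives W = NP⁻¹.
det P = 5; the adjugate gives P⁻¹ = [[-19/5, 4/5, -4], [13/5, -3/5, 3], [-1/5, 1/5, 0]].
W = NP⁻¹ = [[-16, -20, 34], [-13, -18, 23]] · [[-19/5, 4/5, -4], [13/5, -3/5, 3], [-1/5, 1/5, 0]] = [[2, 6, 4], [-2, 5, -2]].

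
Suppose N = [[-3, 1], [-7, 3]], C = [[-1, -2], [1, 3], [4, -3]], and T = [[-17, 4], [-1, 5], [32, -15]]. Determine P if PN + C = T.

P = [[3, 1], [-4, 2], [0, -4]]

PN = T − C = [[-16, 6], [-2, 2], [28, -12]].
N is on the right of P, so right-multiply by N⁻¹: P = (T − C)N⁻¹.
det N = -2; the adjugate gives N⁻¹ = [[-3/2, 1/2], [-7/2, 3/2]].
P = (T − C)N⁻¹ = [[3, 1], [-4, 2], [0, -4]].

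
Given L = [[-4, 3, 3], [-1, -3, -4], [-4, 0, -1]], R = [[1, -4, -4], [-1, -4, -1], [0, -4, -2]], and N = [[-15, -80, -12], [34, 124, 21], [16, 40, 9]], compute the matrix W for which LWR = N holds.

Isolating W: multiply by L⁻¹ from the left and R⁻¹ from the right, so W = L⁻¹NR⁻¹.
det L = -3; the adjugate gives L⁻¹ = [[-1, -1, 1], [-5, -16/3, 19/3], [4, 4, -5]].
R has determinant -4; R⁻¹ = [[-1, -2, 3], [1/2, 1/2, -5/4], [-1, -1, 2]].
L⁻¹N = [[-3, -4, 0], [-5, -8, 5], [-4, -24, -9]].
W = (L⁻¹N)R⁻¹ = [[1, 4, -4], [-4, 1, 5], [1, 5, 0]].

W = [[1, 4, -4], [-4, 1, 5], [1, 5, 0]]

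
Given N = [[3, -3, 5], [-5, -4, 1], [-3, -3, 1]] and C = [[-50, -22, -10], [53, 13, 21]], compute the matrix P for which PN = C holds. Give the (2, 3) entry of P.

Since N sits to the right of P, P = CN⁻¹.
det N = 6, so N⁻¹ = [[-1/6, -2, 17/6], [1/3, 3, -14/3], [1/2, 3, -9/2]].
P = CN⁻¹ = [[-50, -22, -10], [53, 13, 21]] · [[-1/6, -2, 17/6], [1/3, 3, -14/3], [1/2, 3, -9/2]] = [[-4, 4, 6], [6, -4, -5]].

-5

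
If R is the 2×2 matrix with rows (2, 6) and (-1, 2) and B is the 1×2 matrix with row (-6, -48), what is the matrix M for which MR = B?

R is on the right of M, so right-multiply by R⁻¹: M = BR⁻¹.
R has determinant 10; R⁻¹ = [[1/5, -3/5], [1/10, 1/5]].
M = BR⁻¹ = [[-6, -48]] · [[1/5, -3/5], [1/10, 1/5]] = [[-6, -6]].

M = [[-6, -6]]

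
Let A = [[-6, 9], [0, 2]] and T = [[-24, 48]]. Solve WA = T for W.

W = [[4, 6]]

Since A sits to the right of W, W = TA⁻¹.
det A = -12; the adjugate gives A⁻¹ = [[-1/6, 3/4], [0, 1/2]].
W = TA⁻¹ = [[-24, 48]] · [[-1/6, 3/4], [0, 1/2]] = [[4, 6]].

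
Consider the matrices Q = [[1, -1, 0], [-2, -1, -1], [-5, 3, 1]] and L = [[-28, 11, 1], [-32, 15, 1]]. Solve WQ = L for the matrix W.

W = [[-2, 3, 4], [-6, 3, 4]]

Since Q sits to the right of W, W = LQ⁻¹.
Q has determinant -5; Q⁻¹ = [[-2/5, -1/5, -1/5], [-7/5, -1/5, -1/5], [11/5, -2/5, 3/5]].
W = LQ⁻¹ = [[-28, 11, 1], [-32, 15, 1]] · [[-2/5, -1/5, -1/5], [-7/5, -1/5, -1/5], [11/5, -2/5, 3/5]] = [[-2, 3, 4], [-6, 3, 4]].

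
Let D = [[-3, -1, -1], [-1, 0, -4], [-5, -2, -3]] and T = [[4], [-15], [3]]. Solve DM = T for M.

Since D multiplies M on the left, M = D⁻¹T.
det D = 5, so D⁻¹ = [[-8/5, -1/5, 4/5], [17/5, 4/5, -11/5], [2/5, -1/5, -1/5]].
M = D⁻¹T = [[-8/5, -1/5, 4/5], [17/5, 4/5, -11/5], [2/5, -1/5, -1/5]] · [[4], [-15], [3]] = [[-1], [-5], [4]].

M = [[-1], [-5], [4]]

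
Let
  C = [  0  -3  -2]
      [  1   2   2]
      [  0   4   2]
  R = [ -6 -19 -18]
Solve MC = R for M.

Since C sits to the right of M, M = RC⁻¹.
det C = -2, so C⁻¹ = [[2, 1, 1], [1, 0, 1], [-2, 0, -3/2]].
M = RC⁻¹ = [[-6, -19, -18]] · [[2, 1, 1], [1, 0, 1], [-2, 0, -3/2]] = [[5, -6, 2]].

M = [[5, -6, 2]]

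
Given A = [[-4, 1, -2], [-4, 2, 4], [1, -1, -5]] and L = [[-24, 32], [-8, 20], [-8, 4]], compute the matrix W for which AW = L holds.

W = [[6, -5], [4, 6], [2, -3]]

Since A multiplies W on the left, W = A⁻¹L.
A has determinant 4; A⁻¹ = [[-3/2, 7/4, 2], [-4, 11/2, 6], [1/2, -3/4, -1]].
W = A⁻¹L = [[-3/2, 7/4, 2], [-4, 11/2, 6], [1/2, -3/4, -1]] · [[-24, 32], [-8, 20], [-8, 4]] = [[6, -5], [4, 6], [2, -3]].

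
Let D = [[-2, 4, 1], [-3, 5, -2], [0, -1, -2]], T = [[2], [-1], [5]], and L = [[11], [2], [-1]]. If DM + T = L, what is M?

DM = L − T = [[9], [3], [-6]].
Since D multiplies M on the left, M = D⁻¹(L − T).
det D = 3, so D⁻¹ = [[-4, 7/3, -13/3], [-2, 4/3, -7/3], [1, -2/3, 2/3]].
M = D⁻¹(L − T) = [[-3], [0], [3]].

M = [[-3], [0], [3]]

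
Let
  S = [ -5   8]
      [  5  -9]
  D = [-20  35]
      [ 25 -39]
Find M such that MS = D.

Since S sits to the right of M, M = DS⁻¹.
det S = 5; the adjugate gives S⁻¹ = [[-9/5, -8/5], [-1, -1]].
M = DS⁻¹ = [[-20, 35], [25, -39]] · [[-9/5, -8/5], [-1, -1]] = [[1, -3], [-6, -1]].

M = [[1, -3], [-6, -1]]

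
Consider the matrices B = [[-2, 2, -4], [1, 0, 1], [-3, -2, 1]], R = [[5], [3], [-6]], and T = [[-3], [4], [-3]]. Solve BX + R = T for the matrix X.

X = [[1], [-3], [0]]

BX = T − R = [[-8], [1], [3]].
Left-multiplying both sides by B⁻¹ gives X = B⁻¹(T − R).
det B = -4, so B⁻¹ = [[-1/2, -3/2, -1/2], [1, 7/2, 1/2], [1/2, 5/2, 1/2]].
X = B⁻¹(T − R) = [[1], [-3], [0]].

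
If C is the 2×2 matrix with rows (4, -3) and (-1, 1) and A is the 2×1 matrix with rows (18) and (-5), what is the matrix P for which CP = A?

Since C multiplies P on the left, P = C⁻¹A.
C has determinant 1; C⁻¹ = [[1, 3], [1, 4]].
P = C⁻¹A = [[1, 3], [1, 4]] · [[18], [-5]] = [[3], [-2]].

P = [[3], [-2]]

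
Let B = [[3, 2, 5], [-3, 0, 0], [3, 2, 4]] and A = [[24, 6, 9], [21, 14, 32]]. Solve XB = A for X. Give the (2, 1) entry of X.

Since B sits to the right of X, X = AB⁻¹.
B has determinant -6; B⁻¹ = [[0, -1/3, 0], [-2, 1/2, 5/2], [1, 0, -1]].
X = AB⁻¹ = [[24, 6, 9], [21, 14, 32]] · [[0, -1/3, 0], [-2, 1/2, 5/2], [1, 0, -1]] = [[-3, -5, 6], [4, 0, 3]].

4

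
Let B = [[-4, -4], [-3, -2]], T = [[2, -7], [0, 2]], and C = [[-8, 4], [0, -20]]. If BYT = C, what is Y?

Left-multiply by B⁻¹ and right-multiply by T⁻¹: Y = B⁻¹CT⁻¹.
det B = -4, so B⁻¹ = [[1/2, -1], [-3/4, 1]].
T has determinant 4; T⁻¹ = [[1/2, 7/4], [0, 1/2]].
B⁻¹C = [[-4, 22], [6, -23]].
Y = (B⁻¹C)T⁻¹ = [[-2, 4], [3, -1]].

Y = [[-2, 4], [3, -1]]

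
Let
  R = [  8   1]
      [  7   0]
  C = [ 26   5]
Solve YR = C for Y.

R is on the right of Y, so right-multiply by R⁻¹: Y = CR⁻¹.
det R = -7; the adjugate gives R⁻¹ = [[0, 1/7], [1, -8/7]].
Y = CR⁻¹ = [[26, 5]] · [[0, 1/7], [1, -8/7]] = [[5, -2]].

Y = [[5, -2]]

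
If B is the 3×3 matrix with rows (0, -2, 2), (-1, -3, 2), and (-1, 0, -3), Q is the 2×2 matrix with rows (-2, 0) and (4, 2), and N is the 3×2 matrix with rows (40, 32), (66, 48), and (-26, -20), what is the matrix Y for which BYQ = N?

Y = B⁻¹NQ⁻¹ (apply B⁻¹ on the left and Q⁻¹ on the right).
det B = 4, so B⁻¹ = [[9/4, -3/2, 1/2], [-5/4, 1/2, -1/2], [-3/4, 1/2, -1/2]].
Q has determinant -4; Q⁻¹ = [[-1/2, 0], [1, 1/2]].
B⁻¹N = [[-22, -10], [-4, -6], [16, 10]].
Y = (B⁻¹N)Q⁻¹ = [[1, -5], [-4, -3], [2, 5]].

Y = [[1, -5], [-4, -3], [2, 5]]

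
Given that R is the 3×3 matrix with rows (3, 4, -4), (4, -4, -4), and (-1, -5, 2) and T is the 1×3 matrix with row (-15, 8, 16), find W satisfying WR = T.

Since R sits to the right of W, W = TR⁻¹.
det R = -4, so R⁻¹ = [[7, -3, 8], [1, -1/2, 1], [6, -11/4, 7]].
W = TR⁻¹ = [[-15, 8, 16]] · [[7, -3, 8], [1, -1/2, 1], [6, -11/4, 7]] = [[-1, -3, 0]].

W = [[-1, -3, 0]]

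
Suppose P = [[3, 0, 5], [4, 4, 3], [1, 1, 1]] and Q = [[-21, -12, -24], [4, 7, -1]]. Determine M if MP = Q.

M = [[-3, -3, 0], [-1, 3, -5]]

Since P sits to the right of M, M = QP⁻¹.
det P = 3; the adjugate gives P⁻¹ = [[1/3, 5/3, -20/3], [-1/3, -2/3, 11/3], [0, -1, 4]].
M = QP⁻¹ = [[-21, -12, -24], [4, 7, -1]] · [[1/3, 5/3, -20/3], [-1/3, -2/3, 11/3], [0, -1, 4]] = [[-3, -3, 0], [-1, 3, -5]].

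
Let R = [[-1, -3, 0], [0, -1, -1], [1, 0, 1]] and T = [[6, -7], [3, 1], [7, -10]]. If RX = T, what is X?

X = [[6, -5], [-4, 4], [1, -5]]

Since R multiplies X on the left, X = R⁻¹T.
R has determinant 4; R⁻¹ = [[-1/4, 3/4, 3/4], [-1/4, -1/4, -1/4], [1/4, -3/4, 1/4]].
X = R⁻¹T = [[-1/4, 3/4, 3/4], [-1/4, -1/4, -1/4], [1/4, -3/4, 1/4]] · [[6, -7], [3, 1], [7, -10]] = [[6, -5], [-4, 4], [1, -5]].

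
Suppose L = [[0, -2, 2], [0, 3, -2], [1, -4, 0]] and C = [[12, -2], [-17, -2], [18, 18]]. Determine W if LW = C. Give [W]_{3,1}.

L is on the left of W, so left-multiply by L⁻¹: W = L⁻¹C.
L has determinant -2; L⁻¹ = [[4, 4, 1], [1, 1, 0], [3/2, 1, 0]].
W = L⁻¹C = [[4, 4, 1], [1, 1, 0], [3/2, 1, 0]] · [[12, -2], [-17, -2], [18, 18]] = [[-2, 2], [-5, -4], [1, -5]].

1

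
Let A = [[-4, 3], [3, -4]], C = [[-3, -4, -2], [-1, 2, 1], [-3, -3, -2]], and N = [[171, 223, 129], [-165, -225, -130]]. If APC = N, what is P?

Left-multiply by A⁻¹ and right-multiply by C⁻¹: P = A⁻¹NC⁻¹.
A has determinant 7; A⁻¹ = [[-4/7, -3/7], [-3/7, -4/7]].
det C = 5, so C⁻¹ = [[-1/5, -2/5, 0], [-1, 0, 1], [9/5, 3/5, -2]].
A⁻¹N = [[-27, -31, -18], [21, 33, 19]].
P = (A⁻¹N)C⁻¹ = [[4, 0, 5], [-3, 3, -5]].

P = [[4, 0, 5], [-3, 3, -5]]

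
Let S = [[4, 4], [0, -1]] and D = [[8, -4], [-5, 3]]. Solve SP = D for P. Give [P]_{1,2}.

S is on the left of P, so left-multiply by S⁻¹: P = S⁻¹D.
det S = -4; the adjugate gives S⁻¹ = [[1/4, 1], [0, -1]].
P = S⁻¹D = [[1/4, 1], [0, -1]] · [[8, -4], [-5, 3]] = [[-3, 2], [5, -3]].

2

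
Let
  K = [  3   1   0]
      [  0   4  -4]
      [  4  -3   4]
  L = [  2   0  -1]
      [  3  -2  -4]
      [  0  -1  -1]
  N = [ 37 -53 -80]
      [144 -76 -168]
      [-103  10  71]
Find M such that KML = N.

M = K⁻¹NL⁻¹ (apply K⁻¹ on the left and L⁻¹ on the right).
det K = -4; the adjugate gives K⁻¹ = [[-1, 1, 1], [4, -3, -3], [4, -13/4, -3]].
L has determinant -1; L⁻¹ = [[2, -1, 2], [-3, 2, -5], [3, -2, 4]].
K⁻¹N = [[4, -13, -17], [25, -14, -29], [-11, 5, 13]].
M = (K⁻¹N)L⁻¹ = [[-4, 4, 5], [5, 5, 4], [2, -5, 5]].

M = [[-4, 4, 5], [5, 5, 4], [2, -5, 5]]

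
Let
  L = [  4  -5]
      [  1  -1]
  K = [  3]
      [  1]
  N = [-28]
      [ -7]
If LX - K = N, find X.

X = [[-5], [1]]

LX = N + K = [[-25], [-6]].
L is on the left of X, so left-multiply by L⁻¹: X = L⁻¹(N + K).
det L = 1, so L⁻¹ = [[-1, 5], [-1, 4]].
X = L⁻¹(N + K) = [[-5], [1]].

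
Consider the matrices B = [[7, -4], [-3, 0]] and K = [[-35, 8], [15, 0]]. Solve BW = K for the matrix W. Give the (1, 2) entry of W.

Since B multiplies W on the left, W = B⁻¹K.
B has determinant -12; B⁻¹ = [[0, -1/3], [-1/4, -7/12]].
W = B⁻¹K = [[0, -1/3], [-1/4, -7/12]] · [[-35, 8], [15, 0]] = [[-5, 0], [0, -2]].

0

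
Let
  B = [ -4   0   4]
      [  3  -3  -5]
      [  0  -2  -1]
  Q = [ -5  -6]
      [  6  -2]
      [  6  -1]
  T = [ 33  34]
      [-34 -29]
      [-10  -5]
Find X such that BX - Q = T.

X = [[-5, -5], [1, 2], [2, 2]]

BX = T + Q = [[28, 28], [-28, -31], [-4, -6]].
Since B multiplies X on the left, X = B⁻¹(T + Q).
B has determinant 4; B⁻¹ = [[-7/4, -2, 3], [3/4, 1, -2], [-3/2, -2, 3]].
X = B⁻¹(T + Q) = [[-5, -5], [1, 2], [2, 2]].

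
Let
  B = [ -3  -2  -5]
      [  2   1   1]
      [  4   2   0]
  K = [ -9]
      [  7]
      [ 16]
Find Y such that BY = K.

B is on the left of Y, so left-multiply by B⁻¹: Y = B⁻¹K.
B has determinant -2; B⁻¹ = [[1, 5, -3/2], [-2, -10, 7/2], [0, 1, -1/2]].
Y = B⁻¹K = [[1, 5, -3/2], [-2, -10, 7/2], [0, 1, -1/2]] · [[-9], [7], [16]] = [[2], [4], [-1]].

Y = [[2], [4], [-1]]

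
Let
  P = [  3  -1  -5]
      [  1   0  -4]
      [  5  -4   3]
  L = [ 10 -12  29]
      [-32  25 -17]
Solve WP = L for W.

Right-multiplying both sides by P⁻¹ gives W = LP⁻¹.
P has determinant -5; P⁻¹ = [[16/5, -23/5, -4/5], [23/5, -34/5, -7/5], [4/5, -7/5, -1/5]].
W = LP⁻¹ = [[10, -12, 29], [-32, 25, -17]] · [[16/5, -23/5, -4/5], [23/5, -34/5, -7/5], [4/5, -7/5, -1/5]] = [[0, -5, 3], [-1, 1, -6]].

W = [[0, -5, 3], [-1, 1, -6]]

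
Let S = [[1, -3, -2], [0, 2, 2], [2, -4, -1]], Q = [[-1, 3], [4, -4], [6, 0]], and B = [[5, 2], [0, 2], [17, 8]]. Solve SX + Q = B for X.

X = [[-3, 4], [-5, -1], [3, 4]]

SX = B − Q = [[6, -1], [-4, 6], [11, 8]].
Since S multiplies X on the left, X = S⁻¹(B − Q).
det S = 2; the adjugate gives S⁻¹ = [[3, 5/2, -1], [2, 3/2, -1], [-2, -1, 1]].
X = S⁻¹(B − Q) = [[-3, 4], [-5, -1], [3, 4]].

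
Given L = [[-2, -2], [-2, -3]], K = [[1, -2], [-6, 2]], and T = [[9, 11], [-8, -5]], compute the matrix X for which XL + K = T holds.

XL = T − K = [[8, 13], [-2, -7]].
Right-multiplying both sides by L⁻¹ gives X = (T − K)L⁻¹.
det L = 2; the adjugate gives L⁻¹ = [[-3/2, 1], [1, -1]].
X = (T − K)L⁻¹ = [[1, -5], [-4, 5]].

X = [[1, -5], [-4, 5]]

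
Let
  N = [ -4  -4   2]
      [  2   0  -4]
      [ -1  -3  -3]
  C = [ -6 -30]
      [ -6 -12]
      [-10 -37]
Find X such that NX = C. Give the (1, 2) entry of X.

4

Left-multiplying both sides by N⁻¹ gives X = N⁻¹C.
N has determinant -4; N⁻¹ = [[3, 9/2, -4], [-5/2, -7/2, 3], [3/2, 2, -2]].
X = N⁻¹C = [[3, 9/2, -4], [-5/2, -7/2, 3], [3/2, 2, -2]] · [[-6, -30], [-6, -12], [-10, -37]] = [[-5, 4], [6, 6], [-1, 5]].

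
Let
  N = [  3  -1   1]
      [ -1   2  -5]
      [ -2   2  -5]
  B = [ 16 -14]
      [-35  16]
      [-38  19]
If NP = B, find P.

Left-multiplying both sides by N⁻¹ gives P = N⁻¹B.
det N = -3, so N⁻¹ = [[0, 1, -1], [-5/3, 13/3, -14/3], [-2/3, 4/3, -5/3]].
P = N⁻¹B = [[0, 1, -1], [-5/3, 13/3, -14/3], [-2/3, 4/3, -5/3]] · [[16, -14], [-35, 16], [-38, 19]] = [[3, -3], [-1, 4], [6, -1]].

P = [[3, -3], [-1, 4], [6, -1]]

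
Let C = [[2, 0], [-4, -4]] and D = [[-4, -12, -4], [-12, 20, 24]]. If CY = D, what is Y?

Since C multiplies Y on the left, Y = C⁻¹D.
det C = -8; the adjugate gives C⁻¹ = [[1/2, 0], [-1/2, -1/4]].
Y = C⁻¹D = [[1/2, 0], [-1/2, -1/4]] · [[-4, -12, -4], [-12, 20, 24]] = [[-2, -6, -2], [5, 1, -4]].

Y = [[-2, -6, -2], [5, 1, -4]]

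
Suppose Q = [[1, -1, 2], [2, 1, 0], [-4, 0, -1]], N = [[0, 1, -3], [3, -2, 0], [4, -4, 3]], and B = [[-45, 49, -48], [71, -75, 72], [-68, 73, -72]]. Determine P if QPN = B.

Isolating P: multiply by Q⁻¹ from the left and N⁻¹ from the right, so P = Q⁻¹BN⁻¹.
Q has determinant 5; Q⁻¹ = [[-1/5, -1/5, -2/5], [2/5, 7/5, 4/5], [4/5, 4/5, 3/5]].
N has determinant 3; N⁻¹ = [[-2, 3, -2], [-3, 4, -3], [-4/3, 4/3, -1]].
Q⁻¹B = [[22, -24, 24], [27, -27, 24], [-20, 23, -24]].
P = (Q⁻¹B)N⁻¹ = [[-4, 2, 4], [-5, 5, 3], [3, 0, -5]].

P = [[-4, 2, 4], [-5, 5, 3], [3, 0, -5]]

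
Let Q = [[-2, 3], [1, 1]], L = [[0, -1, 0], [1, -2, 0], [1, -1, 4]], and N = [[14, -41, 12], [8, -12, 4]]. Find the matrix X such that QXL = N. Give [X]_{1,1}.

-5

Isolating X: multiply by Q⁻¹ from the left and L⁻¹ from the right, so X = Q⁻¹NL⁻¹.
det Q = -5; the adjugate gives Q⁻¹ = [[-1/5, 3/5], [1/5, 2/5]].
det L = 4, so L⁻¹ = [[-2, 1, 0], [-1, 0, 0], [1/4, -1/4, 1/4]].
Q⁻¹N = [[2, 1, 0], [6, -13, 4]].
X = (Q⁻¹N)L⁻¹ = [[-5, 2, 0], [2, 5, 1]].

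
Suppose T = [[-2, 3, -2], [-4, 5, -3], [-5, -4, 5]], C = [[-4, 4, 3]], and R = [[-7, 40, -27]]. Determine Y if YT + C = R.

YT = R − C = [[-3, 36, -30]].
Since T sits to the right of Y, Y = (R − C)T⁻¹.
det T = -3; the adjugate gives T⁻¹ = [[-13/3, 7/3, -1/3], [-35/3, 20/3, -2/3], [-41/3, 23/3, -2/3]].
Y = (R − C)T⁻¹ = [[3, 3, -3]].

Y = [[3, 3, -3]]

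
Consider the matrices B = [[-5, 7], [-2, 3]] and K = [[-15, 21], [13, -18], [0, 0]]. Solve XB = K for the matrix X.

X = [[3, 0], [-3, 1], [0, 0]]

Right-multiplying both sides by B⁻¹ gives X = KB⁻¹.
B has determinant -1; B⁻¹ = [[-3, 7], [-2, 5]].
X = KB⁻¹ = [[-15, 21], [13, -18], [0, 0]] · [[-3, 7], [-2, 5]] = [[3, 0], [-3, 1], [0, 0]].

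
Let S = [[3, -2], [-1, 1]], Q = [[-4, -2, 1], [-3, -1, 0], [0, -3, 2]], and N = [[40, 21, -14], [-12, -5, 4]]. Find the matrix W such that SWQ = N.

W = S⁻¹NQ⁻¹ (apply S⁻¹ on the left and Q⁻¹ on the right).
det S = 1; the adjugate gives S⁻¹ = [[1, 2], [1, 3]].
det Q = 5; the adjugate gives Q⁻¹ = [[-2/5, 1/5, 1/5], [6/5, -8/5, -3/5], [9/5, -12/5, -2/5]].
S⁻¹N = [[16, 11, -6], [4, 6, -2]].
W = (S⁻¹N)Q⁻¹ = [[-4, 0, -1], [2, -4, -2]].

W = [[-4, 0, -1], [2, -4, -2]]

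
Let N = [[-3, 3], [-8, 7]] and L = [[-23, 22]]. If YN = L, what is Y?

Y = [[5, 1]]

Right-multiplying both sides by N⁻¹ gives Y = LN⁻¹.
det N = 3, so N⁻¹ = [[7/3, -1], [8/3, -1]].
Y = LN⁻¹ = [[-23, 22]] · [[7/3, -1], [8/3, -1]] = [[5, 1]].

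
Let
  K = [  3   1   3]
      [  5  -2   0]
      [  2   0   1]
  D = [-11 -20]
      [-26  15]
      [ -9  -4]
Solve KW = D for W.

W = [[-6, 1], [-2, -5], [3, -6]]

K is on the left of W, so left-multiply by K⁻¹: W = K⁻¹D.
det K = 1; the adjugate gives K⁻¹ = [[-2, -1, 6], [-5, -3, 15], [4, 2, -11]].
W = K⁻¹D = [[-2, -1, 6], [-5, -3, 15], [4, 2, -11]] · [[-11, -20], [-26, 15], [-9, -4]] = [[-6, 1], [-2, -5], [3, -6]].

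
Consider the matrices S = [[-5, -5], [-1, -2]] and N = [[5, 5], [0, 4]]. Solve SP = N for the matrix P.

Since S multiplies P on the left, P = S⁻¹N.
S has determinant 5; S⁻¹ = [[-2/5, 1], [1/5, -1]].
P = S⁻¹N = [[-2/5, 1], [1/5, -1]] · [[5, 5], [0, 4]] = [[-2, 2], [1, -3]].

P = [[-2, 2], [1, -3]]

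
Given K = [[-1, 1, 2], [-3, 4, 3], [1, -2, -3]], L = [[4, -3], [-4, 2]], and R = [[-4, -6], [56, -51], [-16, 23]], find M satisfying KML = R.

M = [[1, -2], [5, -3], [2, 5]]

M = K⁻¹RL⁻¹ (apply K⁻¹ on the left and L⁻¹ on the right).
K has determinant 4; K⁻¹ = [[-3/2, -1/4, -5/4], [-3/2, 1/4, -3/4], [1/2, -1/4, -1/4]].
det L = -4, so L⁻¹ = [[-1/2, -3/4], [-1, -1]].
K⁻¹R = [[12, -7], [32, -21], [-12, 4]].
M = (K⁻¹R)L⁻¹ = [[1, -2], [5, -3], [2, 5]].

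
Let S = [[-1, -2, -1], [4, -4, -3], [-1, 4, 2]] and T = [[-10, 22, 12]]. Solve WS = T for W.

W = [[1, -1, 5]]

Right-multiplying both sides by S⁻¹ gives W = TS⁻¹.
S has determinant -6; S⁻¹ = [[-2/3, 0, -1/3], [5/6, 1/2, 7/6], [-2, -1, -2]].
W = TS⁻¹ = [[-10, 22, 12]] · [[-2/3, 0, -1/3], [5/6, 1/2, 7/6], [-2, -1, -2]] = [[1, -1, 5]].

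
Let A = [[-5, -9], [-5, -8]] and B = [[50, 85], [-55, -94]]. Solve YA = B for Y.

Y = [[-5, -5], [6, 5]]

A is on the right of Y, so right-multiply by A⁻¹: Y = BA⁻¹.
A has determinant -5; A⁻¹ = [[8/5, -9/5], [-1, 1]].
Y = BA⁻¹ = [[50, 85], [-55, -94]] · [[8/5, -9/5], [-1, 1]] = [[-5, -5], [6, 5]].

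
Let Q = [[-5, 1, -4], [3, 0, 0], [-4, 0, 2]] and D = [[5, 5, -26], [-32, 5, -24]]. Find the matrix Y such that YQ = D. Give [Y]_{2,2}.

-5

Q is on the right of Y, so right-multiply by Q⁻¹: Y = DQ⁻¹.
det Q = -6, so Q⁻¹ = [[0, 1/3, 0], [1, 13/3, 2], [0, 2/3, 1/2]].
Y = DQ⁻¹ = [[5, 5, -26], [-32, 5, -24]] · [[0, 1/3, 0], [1, 13/3, 2], [0, 2/3, 1/2]] = [[5, 6, -3], [5, -5, -2]].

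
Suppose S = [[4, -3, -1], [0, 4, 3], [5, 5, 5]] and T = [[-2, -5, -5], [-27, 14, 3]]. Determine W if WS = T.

Right-multiplying both sides by S⁻¹ gives W = TS⁻¹.
S has determinant -5; S⁻¹ = [[-1, -2, 1], [-3, -5, 12/5], [4, 7, -16/5]].
W = TS⁻¹ = [[-2, -5, -5], [-27, 14, 3]] · [[-1, -2, 1], [-3, -5, 12/5], [4, 7, -16/5]] = [[-3, -6, 2], [-3, 5, -3]].

W = [[-3, -6, 2], [-3, 5, -3]]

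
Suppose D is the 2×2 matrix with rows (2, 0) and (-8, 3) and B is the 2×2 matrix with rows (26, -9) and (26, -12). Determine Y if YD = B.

Right-multiplying both sides by D⁻¹ gives Y = BD⁻¹.
D has determinant 6; D⁻¹ = [[1/2, 0], [4/3, 1/3]].
Y = BD⁻¹ = [[26, -9], [26, -12]] · [[1/2, 0], [4/3, 1/3]] = [[1, -3], [-3, -4]].

Y = [[1, -3], [-3, -4]]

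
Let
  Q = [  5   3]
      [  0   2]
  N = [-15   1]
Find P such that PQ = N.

P = [[-3, 5]]

Since Q sits to the right of P, P = NQ⁻¹.
det Q = 10, so Q⁻¹ = [[1/5, -3/10], [0, 1/2]].
P = NQ⁻¹ = [[-15, 1]] · [[1/5, -3/10], [0, 1/2]] = [[-3, 5]].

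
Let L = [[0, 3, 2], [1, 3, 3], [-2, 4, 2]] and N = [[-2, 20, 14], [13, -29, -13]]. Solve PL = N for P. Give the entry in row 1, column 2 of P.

2

L is on the right of P, so right-multiply by L⁻¹: P = NL⁻¹.
det L = -4; the adjugate gives L⁻¹ = [[3/2, -1/2, -3/4], [2, -1, -1/2], [-5/2, 3/2, 3/4]].
P = NL⁻¹ = [[-2, 20, 14], [13, -29, -13]] · [[3/2, -1/2, -3/4], [2, -1, -1/2], [-5/2, 3/2, 3/4]] = [[2, 2, 2], [-6, 3, -5]].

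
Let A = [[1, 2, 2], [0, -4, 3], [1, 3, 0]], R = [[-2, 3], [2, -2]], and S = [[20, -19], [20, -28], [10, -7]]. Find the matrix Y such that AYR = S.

Y = [[-3, 5], [2, 1], [0, 2]]

Left-multiply by A⁻¹ and right-multiply by R⁻¹: Y = A⁻¹SR⁻¹.
A has determinant 5; A⁻¹ = [[-9/5, 6/5, 14/5], [3/5, -2/5, -3/5], [4/5, -1/5, -4/5]].
det R = -2, so R⁻¹ = [[1, 3/2], [1, 1]].
A⁻¹S = [[16, -19], [-2, 4], [4, -4]].
Y = (A⁻¹S)R⁻¹ = [[-3, 5], [2, 1], [0, 2]].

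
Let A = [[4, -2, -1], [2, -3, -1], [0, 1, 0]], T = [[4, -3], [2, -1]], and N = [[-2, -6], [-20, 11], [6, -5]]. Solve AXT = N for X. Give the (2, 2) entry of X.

-1

X = A⁻¹NT⁻¹ (apply A⁻¹ on the left and T⁻¹ on the right).
det A = 2; the adjugate gives A⁻¹ = [[1/2, -1/2, -1/2], [0, 0, 1], [1, -2, -4]].
det T = 2, so T⁻¹ = [[-1/2, 3/2], [-1, 2]].
A⁻¹N = [[6, -6], [6, -5], [14, -8]].
X = (A⁻¹N)T⁻¹ = [[3, -3], [2, -1], [1, 5]].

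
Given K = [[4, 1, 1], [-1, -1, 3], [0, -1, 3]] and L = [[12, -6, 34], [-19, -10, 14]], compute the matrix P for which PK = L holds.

Since K sits to the right of P, P = LK⁻¹.
det K = 4; the adjugate gives K⁻¹ = [[0, -1, 1], [3/4, 3, -13/4], [1/4, 1, -3/4]].
P = LK⁻¹ = [[12, -6, 34], [-19, -10, 14]] · [[0, -1, 1], [3/4, 3, -13/4], [1/4, 1, -3/4]] = [[4, 4, 6], [-4, 3, 3]].

P = [[4, 4, 6], [-4, 3, 3]]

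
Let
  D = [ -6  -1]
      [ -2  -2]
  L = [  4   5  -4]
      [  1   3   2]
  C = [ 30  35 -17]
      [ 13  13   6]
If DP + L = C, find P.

P = [[-4, -5, 3], [-2, 0, -5]]

DP = C − L = [[26, 30, -13], [12, 10, 4]].
Left-multiplying both sides by D⁻¹ gives P = D⁻¹(C − L).
det D = 10, so D⁻¹ = [[-1/5, 1/10], [1/5, -3/5]].
P = D⁻¹(C − L) = [[-4, -5, 3], [-2, 0, -5]].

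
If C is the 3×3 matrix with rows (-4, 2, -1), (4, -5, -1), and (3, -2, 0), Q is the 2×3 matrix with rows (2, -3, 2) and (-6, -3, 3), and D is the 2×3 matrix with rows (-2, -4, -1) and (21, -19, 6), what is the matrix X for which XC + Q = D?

X = [[2, 1, 0], [-3, 0, 5]]

XC = D − Q = [[-4, -1, -3], [27, -16, 3]].
C is on the right of X, so right-multiply by C⁻¹: X = (D − Q)C⁻¹.
C has determinant -5; C⁻¹ = [[2/5, -2/5, 7/5], [3/5, -3/5, 8/5], [-7/5, 2/5, -12/5]].
X = (D − Q)C⁻¹ = [[2, 1, 0], [-3, 0, 5]].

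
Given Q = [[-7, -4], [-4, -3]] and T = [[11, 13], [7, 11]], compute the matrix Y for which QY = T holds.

Y = [[-1, 1], [-1, -5]]

Since Q multiplies Y on the left, Y = Q⁻¹T.
det Q = 5; the adjugate gives Q⁻¹ = [[-3/5, 4/5], [4/5, -7/5]].
Y = Q⁻¹T = [[-3/5, 4/5], [4/5, -7/5]] · [[11, 13], [7, 11]] = [[-1, 1], [-1, -5]].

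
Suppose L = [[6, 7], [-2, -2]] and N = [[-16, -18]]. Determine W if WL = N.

Right-multiplying both sides by L⁻¹ gives W = NL⁻¹.
det L = 2, so L⁻¹ = [[-1, -7/2], [1, 3]].
W = NL⁻¹ = [[-16, -18]] · [[-1, -7/2], [1, 3]] = [[-2, 2]].

W = [[-2, 2]]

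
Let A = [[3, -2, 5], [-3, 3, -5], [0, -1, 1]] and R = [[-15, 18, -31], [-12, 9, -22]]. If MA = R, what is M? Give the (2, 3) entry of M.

A is on the right of M, so right-multiply by A⁻¹: M = RA⁻¹.
det A = 3, so A⁻¹ = [[-2/3, -1, -5/3], [1, 1, 0], [1, 1, 1]].
M = RA⁻¹ = [[-15, 18, -31], [-12, 9, -22]] · [[-2/3, -1, -5/3], [1, 1, 0], [1, 1, 1]] = [[-3, 2, -6], [-5, -1, -2]].

-2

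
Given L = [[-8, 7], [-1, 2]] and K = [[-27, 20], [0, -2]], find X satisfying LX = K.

X = [[6, -6], [3, -4]]

Left-multiplying both sides by L⁻¹ gives X = L⁻¹K.
L has determinant -9; L⁻¹ = [[-2/9, 7/9], [-1/9, 8/9]].
X = L⁻¹K = [[-2/9, 7/9], [-1/9, 8/9]] · [[-27, 20], [0, -2]] = [[6, -6], [3, -4]].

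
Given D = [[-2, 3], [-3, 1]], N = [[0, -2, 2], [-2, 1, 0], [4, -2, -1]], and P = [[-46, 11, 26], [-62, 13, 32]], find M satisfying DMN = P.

M = D⁻¹PN⁻¹ (apply D⁻¹ on the left and N⁻¹ on the right).
det D = 7; the adjugate gives D⁻¹ = [[1/7, -3/7], [3/7, -2/7]].
det N = 4; the adjugate gives N⁻¹ = [[-1/4, -3/2, -1/2], [-1/2, -2, -1], [0, -2, -1]].
D⁻¹P = [[20, -4, -10], [-2, 1, 2]].
M = (D⁻¹P)N⁻¹ = [[-3, -2, 4], [0, -3, -2]].

M = [[-3, -2, 4], [0, -3, -2]]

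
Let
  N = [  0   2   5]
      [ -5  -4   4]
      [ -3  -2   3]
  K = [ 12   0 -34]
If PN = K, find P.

Right-multiplying both sides by N⁻¹ gives P = KN⁻¹.
N has determinant -4; N⁻¹ = [[1, 4, -7], [-3/4, -15/4, 25/4], [1/2, 3/2, -5/2]].
P = KN⁻¹ = [[12, 0, -34]] · [[1, 4, -7], [-3/4, -15/4, 25/4], [1/2, 3/2, -5/2]] = [[-5, -3, 1]].

P = [[-5, -3, 1]]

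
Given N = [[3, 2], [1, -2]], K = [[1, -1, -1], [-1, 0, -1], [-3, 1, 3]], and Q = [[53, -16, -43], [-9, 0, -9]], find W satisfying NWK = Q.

W = [[0, 1, -4], [0, -4, -2]]

Left-multiply by N⁻¹ and right-multiply by K⁻¹: W = N⁻¹QK⁻¹.
N has determinant -8; N⁻¹ = [[1/4, 1/4], [1/8, -3/8]].
det K = -4, so K⁻¹ = [[-1/4, -1/2, -1/4], [-3/2, 0, -1/2], [1/4, -1/2, 1/4]].
N⁻¹Q = [[11, -4, -13], [10, -2, -2]].
W = (N⁻¹Q)K⁻¹ = [[0, 1, -4], [0, -4, -2]].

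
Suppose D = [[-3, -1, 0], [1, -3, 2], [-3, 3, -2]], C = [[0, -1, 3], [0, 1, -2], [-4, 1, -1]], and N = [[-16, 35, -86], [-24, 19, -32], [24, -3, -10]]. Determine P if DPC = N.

P = [[5, -3, 0], [5, -2, -4], [5, 5, -3]]

P = D⁻¹NC⁻¹ (apply D⁻¹ on the left and C⁻¹ on the right).
D has determinant 4; D⁻¹ = [[0, -1/2, -1/2], [-1, 3/2, 3/2], [-3/2, 3, 5/2]].
det C = 4, so C⁻¹ = [[1/4, 1/2, -1/4], [2, 3, 0], [1, 1, 0]].
D⁻¹N = [[0, -8, 21], [16, -11, 23], [12, -3, 8]].
P = (D⁻¹N)C⁻¹ = [[5, -3, 0], [5, -2, -4], [5, 5, -3]].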